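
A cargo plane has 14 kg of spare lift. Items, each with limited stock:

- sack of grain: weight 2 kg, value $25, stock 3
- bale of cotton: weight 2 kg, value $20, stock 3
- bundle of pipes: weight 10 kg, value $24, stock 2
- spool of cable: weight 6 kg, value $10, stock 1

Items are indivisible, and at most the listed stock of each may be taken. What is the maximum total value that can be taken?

Top feasible selections:
- 3×sack of grain + 3×bale of cotton: weight 12, value 135
- 3×sack of grain + 2×bale of cotton: weight 10, value 115
- 2×sack of grain + 3×bale of cotton: weight 10, value 110
- 3×sack of grain + 1×bale of cotton + 1×spool of cable: weight 14, value 105
Best: $135.

$135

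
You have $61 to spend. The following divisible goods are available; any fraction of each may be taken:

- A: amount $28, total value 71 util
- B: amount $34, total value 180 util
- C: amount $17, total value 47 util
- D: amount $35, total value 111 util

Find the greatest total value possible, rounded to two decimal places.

265.63

Take in order of value per unit:
- B (180/34 per unit): all 34 → value 180, running total 180.00
- D (111/35 per unit): 27 of 35 → value 27×111/35 = 85.6286, running total 265.63
Total 265.63.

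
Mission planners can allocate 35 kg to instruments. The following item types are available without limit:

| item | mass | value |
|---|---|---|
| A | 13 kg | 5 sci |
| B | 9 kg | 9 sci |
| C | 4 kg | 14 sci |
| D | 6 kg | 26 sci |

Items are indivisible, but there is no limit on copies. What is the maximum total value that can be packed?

144 sci

Best value-per-unit is D at 26/6; filling with it alone gives 5×26 = 130.
Optimal mix: 1×C + 5×D → mass 34, value 144.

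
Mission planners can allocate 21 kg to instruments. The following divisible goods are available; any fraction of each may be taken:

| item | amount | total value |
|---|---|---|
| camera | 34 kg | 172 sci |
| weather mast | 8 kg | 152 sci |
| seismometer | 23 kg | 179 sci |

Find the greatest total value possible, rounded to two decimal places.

Take in order of value per unit:
- weather mast (152/8 per unit): all 8 → value 152, running total 152.00
- seismometer (179/23 per unit): 13 of 23 → value 13×179/23 = 101.1739, running total 253.17
Total 253.17.

253.17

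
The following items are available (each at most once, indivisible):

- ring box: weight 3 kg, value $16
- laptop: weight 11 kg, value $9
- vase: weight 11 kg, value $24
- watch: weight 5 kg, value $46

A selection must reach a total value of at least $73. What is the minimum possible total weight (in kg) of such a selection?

19

Subsets with value ≥ 73, sorted by total weight:
- ring box+vase+watch: weight 19, value 86
- laptop+vase+watch: weight 27, value 79
- ring box+laptop+vase+watch: weight 30, value 95
Minimum weight: 19 kg.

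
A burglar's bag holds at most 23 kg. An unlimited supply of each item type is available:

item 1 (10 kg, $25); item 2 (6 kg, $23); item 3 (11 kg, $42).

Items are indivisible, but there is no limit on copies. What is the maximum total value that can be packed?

$88

Best value-per-unit is item 2 at 23/6; filling with it alone gives 3×23 = 69.
Optimal mix: 2×item 2 + 1×item 3 → weight 23, value 88.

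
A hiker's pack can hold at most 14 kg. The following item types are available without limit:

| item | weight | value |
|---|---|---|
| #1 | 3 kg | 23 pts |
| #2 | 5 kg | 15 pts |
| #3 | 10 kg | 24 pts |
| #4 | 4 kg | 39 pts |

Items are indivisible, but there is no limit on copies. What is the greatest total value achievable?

Best value-per-unit is #4 at 39/4; filling with it alone gives 3×39 = 117.
Optimal mix: 2×#1 + 2×#4 → weight 14, value 124.

124 pts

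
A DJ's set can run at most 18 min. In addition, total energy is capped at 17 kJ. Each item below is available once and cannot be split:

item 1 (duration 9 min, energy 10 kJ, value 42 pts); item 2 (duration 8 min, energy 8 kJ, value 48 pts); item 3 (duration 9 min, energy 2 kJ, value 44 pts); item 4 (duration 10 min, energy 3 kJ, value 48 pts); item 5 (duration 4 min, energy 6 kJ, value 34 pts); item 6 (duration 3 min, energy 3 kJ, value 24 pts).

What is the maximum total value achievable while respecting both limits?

Feasible sets respecting both limits:
- item 2+item 5+item 6: duration 15, energy 17, value 106
- item 4+item 5+item 6: duration 17, energy 12, value 106
- item 3+item 5+item 6: duration 16, energy 11, value 102
- item 2+item 4: duration 18, energy 11, value 96
Best: 106 pts.

106 pts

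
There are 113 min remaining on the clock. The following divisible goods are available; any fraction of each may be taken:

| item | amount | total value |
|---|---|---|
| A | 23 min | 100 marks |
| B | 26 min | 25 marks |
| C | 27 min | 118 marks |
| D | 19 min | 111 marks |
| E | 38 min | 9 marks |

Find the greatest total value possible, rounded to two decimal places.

358.26

Take in order of value per unit:
- D (111/19 per unit): all 19 → value 111, running total 111.00
- C (118/27 per unit): all 27 → value 118, running total 229.00
- A (100/23 per unit): all 23 → value 100, running total 329.00
- B (25/26 per unit): all 26 → value 25, running total 354.00
- E (9/38 per unit): 18 of 38 → value 18×9/38 = 4.2632, running total 358.26
Total 358.26.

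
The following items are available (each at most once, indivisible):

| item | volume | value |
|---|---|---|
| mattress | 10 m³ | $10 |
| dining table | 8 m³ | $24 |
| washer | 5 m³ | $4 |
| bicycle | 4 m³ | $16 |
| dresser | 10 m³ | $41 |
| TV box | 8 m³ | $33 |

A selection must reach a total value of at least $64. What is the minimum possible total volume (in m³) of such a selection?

18

Subsets with value ≥ 64, sorted by total volume:
- dresser+TV box: volume 18, value 74
- dining table+dresser: volume 18, value 65
- dining table+bicycle+TV box: volume 20, value 73
Minimum volume: 18 m³.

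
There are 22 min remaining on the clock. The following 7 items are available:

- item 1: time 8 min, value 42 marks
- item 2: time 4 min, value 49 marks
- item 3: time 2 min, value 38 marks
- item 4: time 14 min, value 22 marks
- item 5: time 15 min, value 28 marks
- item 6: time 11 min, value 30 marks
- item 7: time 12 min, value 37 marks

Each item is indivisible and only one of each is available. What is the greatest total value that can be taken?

Check high-value combinations within 22 min:
- item 1+item 2+item 3: time 8+4+2=14, value 42+49+38=129
- item 2+item 3+item 7: time 4+2+12=18, value 49+38+37=124
- item 2+item 3+item 6: time 4+2+11=17, value 49+38+30=117
- item 1+item 3+item 7: time 8+2+12=22, value 42+38+37=117
- item 2+item 3+item 5: time 4+2+15=21, value 49+38+28=115
Best: 129 marks.

129 marks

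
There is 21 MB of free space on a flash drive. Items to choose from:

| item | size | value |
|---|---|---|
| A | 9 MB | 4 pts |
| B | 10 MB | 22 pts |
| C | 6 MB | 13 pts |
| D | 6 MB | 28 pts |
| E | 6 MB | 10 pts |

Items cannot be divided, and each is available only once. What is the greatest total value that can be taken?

51 pts

Check high-value combinations within 21 MB:
- C+D+E: size 6+6+6=18, value 13+28+10=51
- B+D: size 10+6=16, value 22+28=50
- A+C+D: size 9+6+6=21, value 4+13+28=45
Best: 51 pts.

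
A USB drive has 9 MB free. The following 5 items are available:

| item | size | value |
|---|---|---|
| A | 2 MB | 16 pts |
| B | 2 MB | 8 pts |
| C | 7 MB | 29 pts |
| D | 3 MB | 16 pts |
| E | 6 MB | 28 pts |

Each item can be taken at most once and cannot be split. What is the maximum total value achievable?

Check high-value combinations within 9 MB:
- A+C: size 2+7=9, value 16+29=45
- A+E: size 2+6=8, value 16+28=44
- D+E: size 3+6=9, value 16+28=44
Best: 45 pts.

45 pts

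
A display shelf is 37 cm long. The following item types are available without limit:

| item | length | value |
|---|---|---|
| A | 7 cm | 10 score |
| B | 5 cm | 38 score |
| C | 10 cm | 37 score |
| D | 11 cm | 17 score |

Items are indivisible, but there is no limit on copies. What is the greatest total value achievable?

266 score

Best value-per-unit is B at 38/5, and filling with it alone uses length 7×5=35. No mix of the others beats 7×38 = 266.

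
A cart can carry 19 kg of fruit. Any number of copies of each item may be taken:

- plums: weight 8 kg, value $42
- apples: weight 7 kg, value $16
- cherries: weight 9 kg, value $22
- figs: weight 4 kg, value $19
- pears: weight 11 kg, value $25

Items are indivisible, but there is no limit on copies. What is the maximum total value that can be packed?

Best value-per-unit is plums at 42/8, and filling with it alone uses weight 2×8=16. No mix of the others beats 2×42 = 84.

$84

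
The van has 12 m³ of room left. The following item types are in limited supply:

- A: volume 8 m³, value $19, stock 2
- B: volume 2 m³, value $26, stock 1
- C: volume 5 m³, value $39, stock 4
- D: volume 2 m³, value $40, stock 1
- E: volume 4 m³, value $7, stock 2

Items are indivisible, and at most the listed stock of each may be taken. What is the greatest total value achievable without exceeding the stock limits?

Best selections within volume 12 and stock limits:
- 2×C + 1×D: volume 12, value 118
- 1×B + 1×C + 1×D: volume 9, value 105
- 1×B + 2×C: volume 12, value 104
Best: $118.

$118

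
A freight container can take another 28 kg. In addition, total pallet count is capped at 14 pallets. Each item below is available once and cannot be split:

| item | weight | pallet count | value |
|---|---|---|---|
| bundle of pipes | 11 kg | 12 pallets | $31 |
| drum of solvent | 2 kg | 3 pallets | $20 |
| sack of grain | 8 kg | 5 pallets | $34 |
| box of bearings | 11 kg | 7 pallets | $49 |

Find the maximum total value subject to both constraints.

Feasible sets respecting both limits:
- sack of grain+box of bearings: weight 19, pallet count 12, value 83
- drum of solvent+box of bearings: weight 13, pallet count 10, value 69
- drum of solvent+sack of grain: weight 10, pallet count 8, value 54
- box of bearings: weight 11, pallet count 7, value 49
Best: $83.

$83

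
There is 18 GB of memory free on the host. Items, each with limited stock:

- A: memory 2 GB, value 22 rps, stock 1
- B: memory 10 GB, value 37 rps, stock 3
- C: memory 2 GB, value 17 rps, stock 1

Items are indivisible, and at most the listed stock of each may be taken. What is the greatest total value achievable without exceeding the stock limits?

Best selections within memory 18 and stock limits:
- 1×A + 1×B + 1×C: memory 14, value 76
- 1×A + 1×B: memory 12, value 59
- 1×B + 1×C: memory 12, value 54
Best: 76 rps.

76 rps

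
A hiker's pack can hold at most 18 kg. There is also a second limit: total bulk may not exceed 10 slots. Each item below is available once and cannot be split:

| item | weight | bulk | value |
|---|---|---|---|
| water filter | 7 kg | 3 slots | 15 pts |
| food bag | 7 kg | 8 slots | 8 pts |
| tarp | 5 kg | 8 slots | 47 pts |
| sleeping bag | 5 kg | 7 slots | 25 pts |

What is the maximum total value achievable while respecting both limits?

Feasible sets respecting both limits:
- tarp: weight 5, bulk 8, value 47
- water filter+sleeping bag: weight 12, bulk 10, value 40
- sleeping bag: weight 5, bulk 7, value 25
Best: 47 pts.

47 pts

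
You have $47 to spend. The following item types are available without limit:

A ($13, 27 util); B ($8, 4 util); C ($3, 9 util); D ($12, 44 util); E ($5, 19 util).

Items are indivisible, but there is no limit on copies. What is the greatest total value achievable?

Best value-per-unit is E at 19/5; filling with it alone gives 9×19 = 171.
Optimal mix: 1×D + 7×E → cost 47, value 177.

177 util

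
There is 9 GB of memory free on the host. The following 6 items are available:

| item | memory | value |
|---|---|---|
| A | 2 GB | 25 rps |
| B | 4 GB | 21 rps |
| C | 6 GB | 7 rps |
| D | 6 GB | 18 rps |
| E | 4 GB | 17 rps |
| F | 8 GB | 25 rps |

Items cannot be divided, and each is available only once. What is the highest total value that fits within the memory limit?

46 rps

This is a 0/1 knapsack; check combinations near the capacity.
- A+B: memory 2+4=6, value 25+21=46
- A+D: memory 2+6=8, value 25+18=43
- A+E: memory 2+4=6, value 25+17=42
- B+E: memory 4+4=8, value 21+17=38
Best: 46 rps.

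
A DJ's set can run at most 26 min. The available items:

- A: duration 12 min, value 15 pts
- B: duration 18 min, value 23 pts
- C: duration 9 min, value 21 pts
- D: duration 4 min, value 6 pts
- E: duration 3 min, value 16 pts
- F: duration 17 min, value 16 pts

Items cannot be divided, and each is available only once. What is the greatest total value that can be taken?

52 pts

Check high-value combinations within 26 min:
- A+C+E: duration 12+9+3=24, value 15+21+16=52
- B+D+E: duration 18+4+3=25, value 23+6+16=45
- C+D+E: duration 9+4+3=16, value 21+6+16=43
- A+C+D: duration 12+9+4=25, value 15+21+6=42
- B+E: duration 18+3=21, value 23+16=39
Best: 52 pts.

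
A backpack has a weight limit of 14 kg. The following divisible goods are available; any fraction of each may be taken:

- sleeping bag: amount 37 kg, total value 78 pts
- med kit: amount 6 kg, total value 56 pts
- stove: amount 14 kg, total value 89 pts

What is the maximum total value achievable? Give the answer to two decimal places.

106.86

Take in order of value per unit:
- med kit (56/6 per unit): all 6 → value 56, running total 56.00
- stove (89/14 per unit): 8 of 14 → value 8×89/14 = 50.8571, running total 106.86
Total 106.86.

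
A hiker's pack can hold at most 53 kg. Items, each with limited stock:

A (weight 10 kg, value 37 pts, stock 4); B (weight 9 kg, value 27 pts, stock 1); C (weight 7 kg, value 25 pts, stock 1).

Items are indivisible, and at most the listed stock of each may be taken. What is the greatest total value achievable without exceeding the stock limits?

Top feasible selections:
- 4×A + 1×B: weight 49, value 175
- 4×A + 1×C: weight 47, value 173
- 3×A + 1×B + 1×C: weight 46, value 163
- 4×A: weight 40, value 148
Best: 175 pts.

175 pts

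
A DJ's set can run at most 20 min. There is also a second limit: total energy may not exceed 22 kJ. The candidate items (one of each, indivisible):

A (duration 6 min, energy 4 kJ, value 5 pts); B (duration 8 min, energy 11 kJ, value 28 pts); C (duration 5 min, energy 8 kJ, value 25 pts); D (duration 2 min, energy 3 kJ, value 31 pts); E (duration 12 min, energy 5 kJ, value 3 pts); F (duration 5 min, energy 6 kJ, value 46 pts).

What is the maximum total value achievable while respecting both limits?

Feasible sets respecting both limits:
- A+C+D+F: duration 18, energy 21, value 107
- B+D+F: duration 15, energy 20, value 105
- C+D+F: duration 12, energy 17, value 102
- B+C+D: duration 15, energy 22, value 84
Best: 107 pts.

107 pts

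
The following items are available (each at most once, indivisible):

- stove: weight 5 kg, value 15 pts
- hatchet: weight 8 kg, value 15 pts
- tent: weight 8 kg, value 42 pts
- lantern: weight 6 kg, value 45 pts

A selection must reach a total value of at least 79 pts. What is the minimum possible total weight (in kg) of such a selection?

14

Subsets with value ≥ 79, sorted by total weight:
- tent+lantern: weight 14, value 87
- stove+tent+lantern: weight 19, value 102
Minimum weight: 14 kg.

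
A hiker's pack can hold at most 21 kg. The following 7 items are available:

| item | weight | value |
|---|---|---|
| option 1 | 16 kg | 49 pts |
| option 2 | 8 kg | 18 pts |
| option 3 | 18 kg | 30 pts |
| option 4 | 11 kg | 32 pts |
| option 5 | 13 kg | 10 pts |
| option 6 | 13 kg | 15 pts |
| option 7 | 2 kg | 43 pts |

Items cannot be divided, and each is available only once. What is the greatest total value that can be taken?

93 pts

This is a 0/1 knapsack; check combinations near the capacity.
- option 2+option 4+option 7: weight 8+11+2=21, value 18+32+43=93
- option 1+option 7: weight 16+2=18, value 49+43=92
- option 4+option 7: weight 11+2=13, value 32+43=75
- option 3+option 7: weight 18+2=20, value 30+43=73
- option 2+option 7: weight 8+2=10, value 18+43=61
Best: 93 pts.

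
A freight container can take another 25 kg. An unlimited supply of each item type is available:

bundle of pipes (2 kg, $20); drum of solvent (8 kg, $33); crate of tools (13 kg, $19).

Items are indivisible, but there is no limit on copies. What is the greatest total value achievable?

$240

Best value-per-unit is bundle of pipes at 20/2, and filling with it alone uses weight 12×2=24. No mix of the others beats 12×20 = 240.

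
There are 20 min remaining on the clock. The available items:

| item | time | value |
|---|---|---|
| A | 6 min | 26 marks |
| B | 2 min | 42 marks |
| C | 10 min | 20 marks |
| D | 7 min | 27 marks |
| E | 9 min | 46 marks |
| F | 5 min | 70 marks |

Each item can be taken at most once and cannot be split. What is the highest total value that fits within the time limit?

165 marks

Check high-value combinations within 20 min:
- A+B+D+F: time 6+2+7+5=20, value 26+42+27+70=165
- B+E+F: time 2+9+5=16, value 42+46+70=158
- A+E+F: time 6+9+5=20, value 26+46+70=142
Best: 165 marks.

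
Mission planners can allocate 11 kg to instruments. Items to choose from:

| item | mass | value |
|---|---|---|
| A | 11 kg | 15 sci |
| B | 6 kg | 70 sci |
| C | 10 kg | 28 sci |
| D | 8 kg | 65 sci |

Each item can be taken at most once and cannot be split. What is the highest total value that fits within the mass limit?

This is a 0/1 knapsack; check combinations near the capacity.
- B: mass 6, value 70
- D: mass 8, value 65
- C: mass 10, value 28
- A: mass 11, value 15
Best: 70 sci.

70 sci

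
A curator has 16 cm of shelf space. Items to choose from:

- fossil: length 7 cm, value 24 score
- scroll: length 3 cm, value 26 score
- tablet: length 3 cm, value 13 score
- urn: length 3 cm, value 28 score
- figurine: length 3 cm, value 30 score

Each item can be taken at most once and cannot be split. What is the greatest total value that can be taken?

This is a 0/1 knapsack; check combinations near the capacity.
- fossil+scroll+urn+figurine: length 7+3+3+3=16, value 24+26+28+30=108
- scroll+tablet+urn+figurine: length 3+3+3+3=12, value 26+13+28+30=97
- fossil+tablet+urn+figurine: length 7+3+3+3=16, value 24+13+28+30=95
- fossil+scroll+tablet+figurine: length 7+3+3+3=16, value 24+26+13+30=93
- fossil+scroll+tablet+urn: length 7+3+3+3=16, value 24+26+13+28=91
Best: 108 score.

108 score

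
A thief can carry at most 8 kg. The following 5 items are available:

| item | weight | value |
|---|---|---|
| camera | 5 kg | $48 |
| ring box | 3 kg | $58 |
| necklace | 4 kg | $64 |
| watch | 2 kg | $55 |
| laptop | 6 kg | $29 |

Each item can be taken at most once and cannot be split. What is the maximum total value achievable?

Check high-value combinations within 8 kg:
- ring box+necklace: weight 3+4=7, value 58+64=122
- necklace+watch: weight 4+2=6, value 64+55=119
- ring box+watch: weight 3+2=5, value 58+55=113
Best: $122.

$122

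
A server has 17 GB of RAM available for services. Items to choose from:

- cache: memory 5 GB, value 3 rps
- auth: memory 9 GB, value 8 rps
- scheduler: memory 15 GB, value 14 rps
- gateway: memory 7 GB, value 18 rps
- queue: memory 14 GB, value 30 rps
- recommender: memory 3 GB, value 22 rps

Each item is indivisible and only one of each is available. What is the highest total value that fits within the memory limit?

Check high-value combinations within 17 GB:
- queue+recommender: memory 14+3=17, value 30+22=52
- cache+gateway+recommender: memory 5+7+3=15, value 3+18+22=43
- gateway+recommender: memory 7+3=10, value 18+22=40
- cache+auth+recommender: memory 5+9+3=17, value 3+8+22=33
- auth+recommender: memory 9+3=12, value 8+22=30
Best: 52 rps.

52 rps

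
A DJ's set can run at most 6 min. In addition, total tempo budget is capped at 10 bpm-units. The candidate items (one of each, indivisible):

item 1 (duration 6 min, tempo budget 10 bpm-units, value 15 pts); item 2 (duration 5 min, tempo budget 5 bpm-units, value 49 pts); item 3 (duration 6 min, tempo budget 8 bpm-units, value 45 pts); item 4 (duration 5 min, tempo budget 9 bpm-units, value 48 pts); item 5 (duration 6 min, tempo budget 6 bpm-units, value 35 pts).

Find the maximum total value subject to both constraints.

Feasible sets respecting both limits:
- item 2: duration 5, tempo budget 5, value 49
- item 4: duration 5, tempo budget 9, value 48
- item 3: duration 6, tempo budget 8, value 45
Best: 49 pts.

49 pts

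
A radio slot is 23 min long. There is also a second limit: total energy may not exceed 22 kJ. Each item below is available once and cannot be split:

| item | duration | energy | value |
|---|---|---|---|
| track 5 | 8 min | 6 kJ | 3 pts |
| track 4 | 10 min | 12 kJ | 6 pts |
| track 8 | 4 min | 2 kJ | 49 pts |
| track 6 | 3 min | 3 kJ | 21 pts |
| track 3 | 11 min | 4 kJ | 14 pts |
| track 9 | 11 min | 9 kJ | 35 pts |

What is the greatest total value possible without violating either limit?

Feasible sets respecting both limits:
- track 8+track 6+track 9: duration 18, energy 14, value 105
- track 5+track 8+track 9: duration 23, energy 17, value 87
- track 8+track 6+track 3: duration 18, energy 9, value 84
Best: 105 pts.

105 pts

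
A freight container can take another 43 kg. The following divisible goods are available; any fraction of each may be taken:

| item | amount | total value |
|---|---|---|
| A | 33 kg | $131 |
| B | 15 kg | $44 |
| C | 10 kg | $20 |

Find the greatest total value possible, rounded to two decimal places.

Take in order of value per unit:
- A (131/33 per unit): all 33 → value 131, running total 131.00
- B (44/15 per unit): 10 of 15 → value 10×44/15 = 29.3333, running total 160.33
Total 160.33.

160.33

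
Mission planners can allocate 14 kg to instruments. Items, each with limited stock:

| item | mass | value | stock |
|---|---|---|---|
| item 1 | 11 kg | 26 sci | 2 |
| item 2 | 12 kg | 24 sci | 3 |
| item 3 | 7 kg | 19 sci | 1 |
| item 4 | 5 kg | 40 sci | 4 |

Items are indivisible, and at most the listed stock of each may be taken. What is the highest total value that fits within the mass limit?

80 sci

Top feasible selections:
- 2×item 4: mass 10, value 80
- 1×item 3 + 1×item 4: mass 12, value 59
- 1×item 4: mass 5, value 40
- 1×item 1: mass 11, value 26
Best: 80 sci.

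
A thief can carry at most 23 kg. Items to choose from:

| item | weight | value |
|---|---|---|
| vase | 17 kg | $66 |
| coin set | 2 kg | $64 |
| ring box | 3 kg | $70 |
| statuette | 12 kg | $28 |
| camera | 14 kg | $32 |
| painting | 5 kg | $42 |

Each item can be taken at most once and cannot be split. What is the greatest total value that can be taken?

Check high-value combinations within 23 kg:
- coin set+ring box+statuette+painting: weight 2+3+12+5=22, value 64+70+28+42=204
- vase+coin set+ring box: weight 17+2+3=22, value 66+64+70=200
- coin set+ring box+painting: weight 2+3+5=10, value 64+70+42=176
- coin set+ring box+camera: weight 2+3+14=19, value 64+70+32=166
Best: $204.

$204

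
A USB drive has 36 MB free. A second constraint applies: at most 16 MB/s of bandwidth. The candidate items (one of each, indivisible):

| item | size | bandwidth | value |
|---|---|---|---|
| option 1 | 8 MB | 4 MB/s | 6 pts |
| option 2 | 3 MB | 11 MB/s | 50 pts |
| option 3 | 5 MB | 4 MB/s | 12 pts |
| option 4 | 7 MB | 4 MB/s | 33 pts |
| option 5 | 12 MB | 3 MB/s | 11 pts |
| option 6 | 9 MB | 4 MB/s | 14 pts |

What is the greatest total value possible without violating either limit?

83 pts

Feasible sets respecting both limits:
- option 2+option 4: size 10, bandwidth 15, value 83
- option 3+option 4+option 5+option 6: size 33, bandwidth 15, value 70
- option 1+option 3+option 4+option 6: size 29, bandwidth 16, value 65
- option 2+option 6: size 12, bandwidth 15, value 64
Best: 83 pts.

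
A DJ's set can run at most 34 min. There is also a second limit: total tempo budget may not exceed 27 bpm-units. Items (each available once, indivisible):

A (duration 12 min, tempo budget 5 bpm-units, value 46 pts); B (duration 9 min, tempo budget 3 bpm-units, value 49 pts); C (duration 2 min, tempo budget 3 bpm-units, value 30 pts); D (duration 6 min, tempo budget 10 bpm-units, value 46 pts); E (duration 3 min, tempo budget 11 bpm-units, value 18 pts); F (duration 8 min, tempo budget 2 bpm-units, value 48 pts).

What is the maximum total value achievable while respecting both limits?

191 pts

Feasible sets respecting both limits:
- A+B+C+E+F: duration 34, tempo budget 24, value 191
- A+B+C+F: duration 31, tempo budget 13, value 173
- B+C+D+F: duration 25, tempo budget 18, value 173
Best: 191 pts.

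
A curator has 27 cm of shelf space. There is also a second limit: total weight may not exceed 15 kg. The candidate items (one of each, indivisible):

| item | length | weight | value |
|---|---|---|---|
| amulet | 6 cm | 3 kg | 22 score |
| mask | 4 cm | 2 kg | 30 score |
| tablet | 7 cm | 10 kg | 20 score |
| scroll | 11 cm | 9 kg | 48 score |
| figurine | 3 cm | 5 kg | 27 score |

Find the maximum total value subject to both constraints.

100 score

Feasible sets respecting both limits:
- amulet+mask+scroll: length 21, weight 14, value 100
- amulet+mask+figurine: length 13, weight 10, value 79
- mask+scroll: length 15, weight 11, value 78
Best: 100 score.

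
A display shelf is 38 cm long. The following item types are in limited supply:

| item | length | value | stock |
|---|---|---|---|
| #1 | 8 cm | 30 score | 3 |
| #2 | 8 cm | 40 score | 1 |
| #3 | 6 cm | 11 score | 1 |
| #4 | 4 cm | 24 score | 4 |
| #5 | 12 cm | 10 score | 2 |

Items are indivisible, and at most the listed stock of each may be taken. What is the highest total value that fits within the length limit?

177 score

Best selections within length 38 and stock limits:
- 1×#1 + 1×#2 + 1×#3 + 4×#4: length 38, value 177
- 2×#1 + 1×#2 + 3×#4: length 36, value 172
Best: 177 score.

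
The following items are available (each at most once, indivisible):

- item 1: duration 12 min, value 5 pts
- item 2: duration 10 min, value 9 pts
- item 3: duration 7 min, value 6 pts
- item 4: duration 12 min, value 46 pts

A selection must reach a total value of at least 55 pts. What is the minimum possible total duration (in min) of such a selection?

Subsets with value ≥ 55, sorted by total duration:
- item 2+item 4: duration 22, value 55
- item 2+item 3+item 4: duration 29, value 61
- item 1+item 3+item 4: duration 31, value 57
- item 1+item 2+item 4: duration 34, value 60
Minimum duration: 22 min.

22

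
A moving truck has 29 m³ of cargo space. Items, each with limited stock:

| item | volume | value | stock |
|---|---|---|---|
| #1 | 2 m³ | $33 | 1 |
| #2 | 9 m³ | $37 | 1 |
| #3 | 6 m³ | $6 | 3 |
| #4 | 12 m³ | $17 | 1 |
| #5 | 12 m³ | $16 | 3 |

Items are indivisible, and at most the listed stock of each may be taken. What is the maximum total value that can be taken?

Top feasible selections:
- 1×#1 + 1×#2 + 1×#3 + 1×#4: volume 29, value 93
- 1×#1 + 1×#2 + 1×#3 + 1×#5: volume 29, value 92
- 1×#1 + 1×#2 + 3×#3: volume 29, value 88
- 1×#1 + 1×#2 + 1×#4: volume 23, value 87
Best: $93.

$93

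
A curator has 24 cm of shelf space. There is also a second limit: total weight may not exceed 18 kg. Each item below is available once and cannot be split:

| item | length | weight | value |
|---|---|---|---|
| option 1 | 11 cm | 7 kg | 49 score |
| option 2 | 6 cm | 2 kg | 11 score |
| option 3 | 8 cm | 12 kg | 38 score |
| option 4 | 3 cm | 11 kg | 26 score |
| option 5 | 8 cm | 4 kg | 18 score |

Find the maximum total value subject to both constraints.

Feasible sets respecting both limits:
- option 1+option 4: length 14, weight 18, value 75
- option 1+option 5: length 19, weight 11, value 67
- option 2+option 3+option 5: length 22, weight 18, value 67
Best: 75 score.

75 score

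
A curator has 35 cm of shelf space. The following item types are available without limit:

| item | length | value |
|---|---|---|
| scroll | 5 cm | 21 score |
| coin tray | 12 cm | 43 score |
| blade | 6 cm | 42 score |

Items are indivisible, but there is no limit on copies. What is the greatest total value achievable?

231 score

Best value-per-unit is blade at 42/6; filling with it alone gives 5×42 = 210.
Optimal mix: 1×scroll + 5×blade → length 35, value 231.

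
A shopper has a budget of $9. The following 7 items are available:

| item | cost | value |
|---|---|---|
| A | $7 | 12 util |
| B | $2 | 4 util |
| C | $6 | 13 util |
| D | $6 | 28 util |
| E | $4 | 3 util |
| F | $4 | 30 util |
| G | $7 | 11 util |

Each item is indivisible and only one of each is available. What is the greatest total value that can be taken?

34 util

Check high-value combinations within $9:
- B+F: cost 2+4=6, value 4+30=34
- E+F: cost 4+4=8, value 3+30=33
- B+D: cost 2+6=8, value 4+28=32
- F: cost 4, value 30
- D: cost 6, value 28
Best: 34 util.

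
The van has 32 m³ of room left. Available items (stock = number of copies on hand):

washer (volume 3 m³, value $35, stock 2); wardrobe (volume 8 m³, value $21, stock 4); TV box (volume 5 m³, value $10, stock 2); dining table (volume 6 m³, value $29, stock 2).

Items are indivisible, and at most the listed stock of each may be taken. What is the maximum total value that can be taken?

Top feasible selections:
- 2×washer + 1×wardrobe + 1×TV box + 2×dining table: volume 31, value 159
- 2×washer + 1×wardrobe + 2×dining table: volume 26, value 149
- 2×washer + 2×TV box + 2×dining table: volume 28, value 148
Best: $159.

$159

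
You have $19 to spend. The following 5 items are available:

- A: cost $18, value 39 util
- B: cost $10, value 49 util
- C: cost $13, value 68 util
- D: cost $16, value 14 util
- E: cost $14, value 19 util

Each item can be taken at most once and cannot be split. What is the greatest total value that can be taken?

This is a 0/1 knapsack; check combinations near the capacity.
- C: cost 13, value 68
- B: cost 10, value 49
- A: cost 18, value 39
Best: 68 util.

68 util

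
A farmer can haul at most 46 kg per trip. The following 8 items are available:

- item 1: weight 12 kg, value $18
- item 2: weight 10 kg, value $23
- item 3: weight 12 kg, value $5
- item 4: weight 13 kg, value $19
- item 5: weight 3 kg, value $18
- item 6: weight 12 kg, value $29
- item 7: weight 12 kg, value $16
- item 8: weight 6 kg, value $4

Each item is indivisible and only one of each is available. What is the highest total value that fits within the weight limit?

$93

Check high-value combinations within 46 kg:
- item 2+item 4+item 5+item 6+item 8: weight 10+13+3+12+6=44, value 23+19+18+29+4=93
- item 1+item 2+item 5+item 6+item 8: weight 12+10+3+12+6=43, value 18+23+18+29+4=92
- item 2+item 5+item 6+item 7+item 8: weight 10+3+12+12+6=43, value 23+18+29+16+4=90
Best: $93.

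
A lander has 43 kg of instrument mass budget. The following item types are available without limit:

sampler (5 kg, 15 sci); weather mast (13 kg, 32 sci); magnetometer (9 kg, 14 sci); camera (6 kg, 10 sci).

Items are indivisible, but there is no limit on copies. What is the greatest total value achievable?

122 sci

Best value-per-unit is sampler at 15/5; filling with it alone gives 8×15 = 120.
Optimal mix: 6×sampler + 1×weather mast → mass 43, value 122.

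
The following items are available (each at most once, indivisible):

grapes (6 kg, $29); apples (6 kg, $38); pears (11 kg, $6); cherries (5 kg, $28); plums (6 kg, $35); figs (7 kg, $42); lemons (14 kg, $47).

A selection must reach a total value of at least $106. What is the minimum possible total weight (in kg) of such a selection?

Subsets with value ≥ 106, sorted by total weight:
- apples+cherries+figs: weight 18, value 108
- apples+plums+figs: weight 19, value 115
Minimum weight: 18 kg.

18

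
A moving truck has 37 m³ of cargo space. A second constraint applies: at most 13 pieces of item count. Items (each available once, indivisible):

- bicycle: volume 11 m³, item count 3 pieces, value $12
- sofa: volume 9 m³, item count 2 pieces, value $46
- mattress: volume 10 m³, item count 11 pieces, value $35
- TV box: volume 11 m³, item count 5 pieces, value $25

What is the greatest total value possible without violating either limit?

Feasible sets respecting both limits:
- bicycle+sofa+TV box: volume 31, item count 10, value 83
- sofa+mattress: volume 19, item count 13, value 81
- sofa+TV box: volume 20, item count 7, value 71
Best: $83.

$83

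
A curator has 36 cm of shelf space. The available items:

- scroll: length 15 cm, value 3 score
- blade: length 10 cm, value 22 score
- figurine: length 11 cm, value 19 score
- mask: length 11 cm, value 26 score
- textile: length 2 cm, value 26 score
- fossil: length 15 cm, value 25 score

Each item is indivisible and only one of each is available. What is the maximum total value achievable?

Check high-value combinations within 36 cm:
- blade+figurine+mask+textile: length 10+11+11+2=34, value 22+19+26+26=93
- mask+textile+fossil: length 11+2+15=28, value 26+26+25=77
- blade+mask+textile: length 10+11+2=23, value 22+26+26=74
Best: 93 score.

93 score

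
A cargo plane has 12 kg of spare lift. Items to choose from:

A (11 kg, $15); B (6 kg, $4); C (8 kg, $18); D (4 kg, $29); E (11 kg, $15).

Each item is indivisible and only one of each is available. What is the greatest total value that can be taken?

Check high-value combinations within 12 kg:
- C+D: weight 8+4=12, value 18+29=47
- B+D: weight 6+4=10, value 4+29=33
- D: weight 4, value 29
- C: weight 8, value 18
- A: weight 11, value 15
Best: $47.

$47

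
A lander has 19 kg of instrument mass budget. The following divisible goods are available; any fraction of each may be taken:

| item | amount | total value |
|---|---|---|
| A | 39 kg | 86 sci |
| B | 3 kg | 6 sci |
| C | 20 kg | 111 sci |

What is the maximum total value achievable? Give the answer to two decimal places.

Take in order of value per unit:
- C (111/20 per unit): 19 of 20 → value 19×111/20 = 105.4500, running total 105.45
Total 105.45.

105.45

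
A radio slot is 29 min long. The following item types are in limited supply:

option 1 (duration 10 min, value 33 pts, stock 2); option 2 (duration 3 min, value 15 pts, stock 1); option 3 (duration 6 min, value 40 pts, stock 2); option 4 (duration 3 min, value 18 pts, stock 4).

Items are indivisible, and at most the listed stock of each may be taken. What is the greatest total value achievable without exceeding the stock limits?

Best selections within duration 29 and stock limits:
- 1×option 2 + 2×option 3 + 4×option 4: duration 27, value 167
- 2×option 3 + 4×option 4: duration 24, value 152
- 1×option 2 + 2×option 3 + 3×option 4: duration 24, value 149
- 1×option 1 + 2×option 3 + 2×option 4: duration 28, value 149
Best: 167 pts.

167 pts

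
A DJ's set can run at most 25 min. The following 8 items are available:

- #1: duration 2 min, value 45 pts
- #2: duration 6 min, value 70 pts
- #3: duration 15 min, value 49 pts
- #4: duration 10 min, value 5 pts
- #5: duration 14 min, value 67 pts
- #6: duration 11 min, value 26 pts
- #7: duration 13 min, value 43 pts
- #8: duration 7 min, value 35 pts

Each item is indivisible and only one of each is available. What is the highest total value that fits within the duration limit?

Check high-value combinations within 25 min:
- #1+#2+#5: duration 2+6+14=22, value 45+70+67=182
- #1+#2+#3: duration 2+6+15=23, value 45+70+49=164
- #1+#2+#7: duration 2+6+13=21, value 45+70+43=158
- #1+#2+#4+#8: duration 2+6+10+7=25, value 45+70+5+35=155
- #1+#2+#8: duration 2+6+7=15, value 45+70+35=150
Best: 182 pts.

182 pts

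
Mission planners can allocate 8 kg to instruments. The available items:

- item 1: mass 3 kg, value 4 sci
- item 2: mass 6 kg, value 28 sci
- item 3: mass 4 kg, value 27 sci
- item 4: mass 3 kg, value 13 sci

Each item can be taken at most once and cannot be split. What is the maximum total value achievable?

40 sci

Check high-value combinations within 8 kg:
- item 3+item 4: mass 4+3=7, value 27+13=40
- item 1+item 3: mass 3+4=7, value 4+27=31
- item 2: mass 6, value 28
- item 3: mass 4, value 27
Best: 40 sci.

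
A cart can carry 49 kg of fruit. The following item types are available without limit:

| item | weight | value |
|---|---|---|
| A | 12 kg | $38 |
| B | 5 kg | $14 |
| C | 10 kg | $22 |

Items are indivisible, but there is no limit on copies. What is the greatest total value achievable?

$152

Best value-per-unit is A at 38/12, and filling with it alone uses weight 4×12=48. No mix of the others beats 4×38 = 152.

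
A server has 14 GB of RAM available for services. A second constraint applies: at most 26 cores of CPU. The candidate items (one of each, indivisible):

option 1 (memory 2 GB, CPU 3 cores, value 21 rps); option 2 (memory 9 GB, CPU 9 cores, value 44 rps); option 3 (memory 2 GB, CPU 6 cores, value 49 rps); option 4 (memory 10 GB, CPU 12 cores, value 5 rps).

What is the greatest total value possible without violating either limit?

114 rps

Feasible sets respecting both limits:
- option 1+option 2+option 3: memory 13, CPU 18, value 114
- option 2+option 3: memory 11, CPU 15, value 93
- option 1+option 3+option 4: memory 14, CPU 21, value 75
Best: 114 rps.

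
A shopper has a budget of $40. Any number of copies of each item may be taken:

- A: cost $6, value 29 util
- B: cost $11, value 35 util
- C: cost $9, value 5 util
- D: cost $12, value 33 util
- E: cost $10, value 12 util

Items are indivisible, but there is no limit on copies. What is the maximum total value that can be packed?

Best value-per-unit is A at 29/6, and filling with it alone uses cost 6×6=36. No mix of the others beats 6×29 = 174.

174 util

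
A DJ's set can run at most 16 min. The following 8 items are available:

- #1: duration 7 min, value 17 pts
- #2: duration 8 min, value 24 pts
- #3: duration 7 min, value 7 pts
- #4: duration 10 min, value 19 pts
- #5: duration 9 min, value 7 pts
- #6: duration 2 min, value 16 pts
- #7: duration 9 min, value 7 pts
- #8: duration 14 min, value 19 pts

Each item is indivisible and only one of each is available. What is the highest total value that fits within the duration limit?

Check high-value combinations within 16 min:
- #1+#2: duration 7+8=15, value 17+24=41
- #2+#6: duration 8+2=10, value 24+16=40
- #1+#3+#6: duration 7+7+2=16, value 17+7+16=40
- #4+#6: duration 10+2=12, value 19+16=35
Best: 41 pts.

41 pts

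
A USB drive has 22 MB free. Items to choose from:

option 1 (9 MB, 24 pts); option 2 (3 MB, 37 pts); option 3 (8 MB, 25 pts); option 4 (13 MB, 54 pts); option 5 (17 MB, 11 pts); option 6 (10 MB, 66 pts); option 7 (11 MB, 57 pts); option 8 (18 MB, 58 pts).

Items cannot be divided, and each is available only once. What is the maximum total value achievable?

128 pts

Check high-value combinations within 22 MB:
- option 2+option 3+option 6: size 3+8+10=21, value 37+25+66=128
- option 1+option 2+option 6: size 9+3+10=22, value 24+37+66=127
- option 6+option 7: size 10+11=21, value 66+57=123
- option 2+option 3+option 7: size 3+8+11=22, value 37+25+57=119
Best: 128 pts.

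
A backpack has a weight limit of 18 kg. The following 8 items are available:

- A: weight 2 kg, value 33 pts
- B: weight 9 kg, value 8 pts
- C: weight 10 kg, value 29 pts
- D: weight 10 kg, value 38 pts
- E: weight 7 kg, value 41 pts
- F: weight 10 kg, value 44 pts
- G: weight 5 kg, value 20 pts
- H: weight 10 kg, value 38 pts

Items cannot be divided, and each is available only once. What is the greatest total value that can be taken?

Check high-value combinations within 18 kg:
- A+F+G: weight 2+10+5=17, value 33+44+20=97
- A+E+G: weight 2+7+5=14, value 33+41+20=94
- A+D+G: weight 2+10+5=17, value 33+38+20=91
Best: 97 pts.

97 pts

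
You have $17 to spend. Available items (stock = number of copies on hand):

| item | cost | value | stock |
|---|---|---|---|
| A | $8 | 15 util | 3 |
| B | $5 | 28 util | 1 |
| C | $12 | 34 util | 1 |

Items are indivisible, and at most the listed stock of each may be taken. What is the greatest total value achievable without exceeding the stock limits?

62 util

Best selections within cost 17 and stock limits:
- 1×B + 1×C: cost 17, value 62
- 1×A + 1×B: cost 13, value 43
- 1×C: cost 12, value 34
Best: 62 util.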